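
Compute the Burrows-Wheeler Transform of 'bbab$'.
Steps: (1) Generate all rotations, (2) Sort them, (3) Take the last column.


Rotations (sorted):
  0: $bbab -> last char: b
  1: ab$bb -> last char: b
  2: b$bba -> last char: a
  3: bab$b -> last char: b
  4: bbab$ -> last char: $


BWT = bbab$


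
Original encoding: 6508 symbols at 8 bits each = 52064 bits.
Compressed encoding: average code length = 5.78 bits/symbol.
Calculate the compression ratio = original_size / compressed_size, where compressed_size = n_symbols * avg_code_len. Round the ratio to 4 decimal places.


original_size = n_symbols * orig_bits = 6508 * 8 = 52064 bits
compressed_size = n_symbols * avg_code_len = 6508 * 5.78 = 37616.24 bits
ratio = original_size / compressed_size = 52064 / 37616.24 = 1.3841

Compression ratio = 1.3841


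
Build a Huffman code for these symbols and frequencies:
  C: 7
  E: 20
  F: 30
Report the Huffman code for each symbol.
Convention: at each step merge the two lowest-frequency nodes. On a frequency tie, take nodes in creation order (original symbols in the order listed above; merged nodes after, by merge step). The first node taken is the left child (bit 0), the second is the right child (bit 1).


Huffman tree construction:
Step 1: Merge C(7) + E(20) = 27
Step 2: Merge (C+E)(27) + F(30) = 57
Read each symbol's code off the tree from the root (left child = 0, right child = 1).

Codes:
  C: 00 (length 2)
  E: 01 (length 2)
  F: 1 (length 1)
Average code length: 84/57 = 1.4737 bits/symbol


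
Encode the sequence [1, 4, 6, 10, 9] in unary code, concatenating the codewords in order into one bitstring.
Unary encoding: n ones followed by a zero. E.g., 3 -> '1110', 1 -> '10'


Encode each number as n ones followed by a terminating 0:
  1 -> 10 (2 bits)
  4 -> 11110 (5 bits)
  6 -> 1111110 (7 bits)
  10 -> 11111111110 (11 bits)
  9 -> 1111111110 (10 bits)
Total length = 2 + 5 + 7 + 11 + 10 = 35 bits.

Unary([1, 4, 6, 10, 9]) = 10111101111110111111111101111111110 (35 bits)


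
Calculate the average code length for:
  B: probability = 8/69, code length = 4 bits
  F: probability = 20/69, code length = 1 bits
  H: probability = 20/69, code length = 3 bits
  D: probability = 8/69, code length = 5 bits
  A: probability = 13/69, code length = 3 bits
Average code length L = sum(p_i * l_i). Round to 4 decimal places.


Weighted contributions p_i * l_i:
  B: (8/69) * 4 = 32/69
  F: (20/69) * 1 = 20/69
  H: (20/69) * 3 = 60/69
  D: (8/69) * 5 = 40/69
  A: (13/69) * 3 = 39/69
Sum = (32 + 20 + 60 + 40 + 39)/69 = 191/69

L = 191/69 = 2.7681 bits/symbol


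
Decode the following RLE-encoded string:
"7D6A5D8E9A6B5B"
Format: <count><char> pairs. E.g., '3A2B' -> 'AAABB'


Expanding each <count><char> pair:
  7D -> 'DDDDDDD'
  6A -> 'AAAAAA'
  5D -> 'DDDDD'
  8E -> 'EEEEEEEE'
  9A -> 'AAAAAAAAA'
  6B -> 'BBBBBB'
  5B -> 'BBBBB'

Decoded = DDDDDDDAAAAAADDDDDEEEEEEEEAAAAAAAAABBBBBBBBBBB


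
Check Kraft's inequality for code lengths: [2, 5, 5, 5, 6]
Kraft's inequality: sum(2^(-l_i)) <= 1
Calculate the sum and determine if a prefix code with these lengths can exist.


Sum = 2^(-2) + 2^(-5) + 2^(-5) + 2^(-5) + 2^(-6)
    = 0.25 + 0.03125 + 0.03125 + 0.03125 + 0.015625
    = 23/64 = 0.359375
Since 0.359375 <= 1, Kraft's inequality IS satisfied.
A prefix code with these lengths CAN exist.

Kraft sum = 0.359375. Satisfied.


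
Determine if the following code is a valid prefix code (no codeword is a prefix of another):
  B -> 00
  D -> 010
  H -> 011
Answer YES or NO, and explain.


Checking each pair (does one codeword prefix another?):
  B='00' vs D='010': no prefix
  B='00' vs H='011': no prefix
  D='010' vs B='00': no prefix
  D='010' vs H='011': no prefix
  H='011' vs B='00': no prefix
  H='011' vs D='010': no prefix
No violation found over all pairs.

YES -- this is a valid prefix code. No codeword is a prefix of any other codeword.


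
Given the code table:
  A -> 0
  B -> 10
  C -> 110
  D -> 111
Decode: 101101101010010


Decoding:
10 -> B
110 -> C
110 -> C
10 -> B
10 -> B
0 -> A
10 -> B


Result: BCCBBAB


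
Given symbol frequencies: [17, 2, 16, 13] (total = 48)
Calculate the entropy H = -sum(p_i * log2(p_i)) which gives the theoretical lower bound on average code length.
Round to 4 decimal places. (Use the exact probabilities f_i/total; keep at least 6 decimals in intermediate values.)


Per-symbol terms -p_i * log2(p_i) with p_i = f_i/48:
  p = 17/48 = 0.354167: log2(p) = -1.497500, -p*log2(p) = 0.530364
  p = 2/48 = 0.041667: log2(p) = -4.584963, -p*log2(p) = 0.191040
  p = 16/48 = 0.333333: log2(p) = -1.584963, -p*log2(p) = 0.528321
  p = 13/48 = 0.270833: log2(p) = -1.884523, -p*log2(p) = 0.510392
H = 0.530364 + 0.191040 + 0.528321 + 0.510392 = 1.760117

H = 1.7601 bits/symbol


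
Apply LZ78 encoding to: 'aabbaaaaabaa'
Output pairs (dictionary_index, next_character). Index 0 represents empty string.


LZ78 encoding steps:
Dictionary: {0: ''}
Step 1: w='' (idx 0), next='a' -> output (0, 'a'), add 'a' as idx 1
Step 2: w='a' (idx 1), next='b' -> output (1, 'b'), add 'ab' as idx 2
Step 3: w='' (idx 0), next='b' -> output (0, 'b'), add 'b' as idx 3
Step 4: w='a' (idx 1), next='a' -> output (1, 'a'), add 'aa' as idx 4
Step 5: w='aa' (idx 4), next='a' -> output (4, 'a'), add 'aaa' as idx 5
Step 6: w='b' (idx 3), next='a' -> output (3, 'a'), add 'ba' as idx 6
Step 7: w='a' (idx 1), end of input -> output (1, '')


Encoded: [(0, 'a'), (1, 'b'), (0, 'b'), (1, 'a'), (4, 'a'), (3, 'a'), (1, '')]


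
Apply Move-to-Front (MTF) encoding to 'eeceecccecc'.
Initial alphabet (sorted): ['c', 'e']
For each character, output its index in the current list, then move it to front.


MTF encoding:
'e': index 1 in ['c', 'e'] -> ['e', 'c']
'e': index 0 in ['e', 'c'] -> ['e', 'c']
'c': index 1 in ['e', 'c'] -> ['c', 'e']
'e': index 1 in ['c', 'e'] -> ['e', 'c']
'e': index 0 in ['e', 'c'] -> ['e', 'c']
'c': index 1 in ['e', 'c'] -> ['c', 'e']
'c': index 0 in ['c', 'e'] -> ['c', 'e']
'c': index 0 in ['c', 'e'] -> ['c', 'e']
'e': index 1 in ['c', 'e'] -> ['e', 'c']
'c': index 1 in ['e', 'c'] -> ['c', 'e']
'c': index 0 in ['c', 'e'] -> ['c', 'e']


Output: [1, 0, 1, 1, 0, 1, 0, 0, 1, 1, 0]


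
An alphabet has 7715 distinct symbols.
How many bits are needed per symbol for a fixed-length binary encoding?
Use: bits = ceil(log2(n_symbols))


log2(7715) = 12.9135
Bracket: 2^12 = 4096 < 7715 <= 2^13 = 8192
So ceil(log2(7715)) = 13

bits = ceil(log2(7715)) = ceil(12.9135) = 13 bits


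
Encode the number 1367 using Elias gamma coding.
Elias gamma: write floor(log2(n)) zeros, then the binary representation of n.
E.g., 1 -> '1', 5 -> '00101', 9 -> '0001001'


num_bits = floor(log2(1367)) + 1 = 11
leading_zeros = num_bits - 1 = 10
binary(1367) = 10101010111

Elias gamma(1367) = '0000000000' + '10101010111' = 000000000010101010111 (21 bits)


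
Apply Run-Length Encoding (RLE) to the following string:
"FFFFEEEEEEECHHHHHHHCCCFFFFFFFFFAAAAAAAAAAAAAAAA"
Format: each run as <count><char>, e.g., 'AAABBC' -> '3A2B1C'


Scanning runs left to right:
  i=0: run of 'F' x 4 -> '4F'
  i=4: run of 'E' x 7 -> '7E'
  i=11: run of 'C' x 1 -> '1C'
  i=12: run of 'H' x 7 -> '7H'
  i=19: run of 'C' x 3 -> '3C'
  i=22: run of 'F' x 9 -> '9F'
  i=31: run of 'A' x 16 -> '16A'

RLE = 4F7E1C7H3C9F16A


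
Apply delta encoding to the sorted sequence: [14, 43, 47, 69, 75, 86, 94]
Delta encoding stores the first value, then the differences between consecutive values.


First value: 14
Deltas:
  43 - 14 = 29
  47 - 43 = 4
  69 - 47 = 22
  75 - 69 = 6
  86 - 75 = 11
  94 - 86 = 8


Delta encoded: [14, 29, 4, 22, 6, 11, 8]


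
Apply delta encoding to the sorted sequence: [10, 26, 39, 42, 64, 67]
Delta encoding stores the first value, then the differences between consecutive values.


First value: 10
Deltas:
  26 - 10 = 16
  39 - 26 = 13
  42 - 39 = 3
  64 - 42 = 22
  67 - 64 = 3


Delta encoded: [10, 16, 13, 3, 22, 3]


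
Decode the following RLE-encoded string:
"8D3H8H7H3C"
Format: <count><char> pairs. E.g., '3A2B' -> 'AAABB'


Expanding each <count><char> pair:
  8D -> 'DDDDDDDD'
  3H -> 'HHH'
  8H -> 'HHHHHHHH'
  7H -> 'HHHHHHH'
  3C -> 'CCC'

Decoded = DDDDDDDDHHHHHHHHHHHHHHHHHHCCC


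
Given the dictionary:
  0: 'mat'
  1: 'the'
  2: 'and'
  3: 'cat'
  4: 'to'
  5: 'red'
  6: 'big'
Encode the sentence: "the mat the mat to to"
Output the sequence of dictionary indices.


Look up each word in the dictionary:
  'the' -> 1
  'mat' -> 0
  'the' -> 1
  'mat' -> 0
  'to' -> 4
  'to' -> 4

Encoded: [1, 0, 1, 0, 4, 4]


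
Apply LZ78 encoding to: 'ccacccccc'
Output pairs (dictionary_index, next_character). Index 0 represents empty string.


LZ78 encoding steps:
Dictionary: {0: ''}
Step 1: w='' (idx 0), next='c' -> output (0, 'c'), add 'c' as idx 1
Step 2: w='c' (idx 1), next='a' -> output (1, 'a'), add 'ca' as idx 2
Step 3: w='c' (idx 1), next='c' -> output (1, 'c'), add 'cc' as idx 3
Step 4: w='cc' (idx 3), next='c' -> output (3, 'c'), add 'ccc' as idx 4
Step 5: w='c' (idx 1), end of input -> output (1, '')


Encoded: [(0, 'c'), (1, 'a'), (1, 'c'), (3, 'c'), (1, '')]


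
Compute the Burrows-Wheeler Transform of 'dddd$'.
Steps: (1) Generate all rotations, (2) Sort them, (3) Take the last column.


Rotations (sorted):
  0: $dddd -> last char: d
  1: d$ddd -> last char: d
  2: dd$dd -> last char: d
  3: ddd$d -> last char: d
  4: dddd$ -> last char: $


BWT = dddd$


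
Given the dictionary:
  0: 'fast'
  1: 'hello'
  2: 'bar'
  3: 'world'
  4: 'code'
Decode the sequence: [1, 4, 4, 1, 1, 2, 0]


Look up each index in the dictionary:
  1 -> 'hello'
  4 -> 'code'
  4 -> 'code'
  1 -> 'hello'
  1 -> 'hello'
  2 -> 'bar'
  0 -> 'fast'

Decoded: "hello code code hello hello bar fast"


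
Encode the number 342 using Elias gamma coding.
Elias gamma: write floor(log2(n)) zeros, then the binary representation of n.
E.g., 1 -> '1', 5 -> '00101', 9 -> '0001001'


num_bits = floor(log2(342)) + 1 = 9
leading_zeros = num_bits - 1 = 8
binary(342) = 101010110

Elias gamma(342) = '00000000' + '101010110' = 00000000101010110 (17 bits)


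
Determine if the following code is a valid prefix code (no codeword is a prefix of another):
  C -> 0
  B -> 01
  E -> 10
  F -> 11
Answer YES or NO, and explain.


Checking each pair (does one codeword prefix another?):
  C='0' vs B='01': prefix -- VIOLATION

NO -- this is NOT a valid prefix code. C (0) is a prefix of B (01).


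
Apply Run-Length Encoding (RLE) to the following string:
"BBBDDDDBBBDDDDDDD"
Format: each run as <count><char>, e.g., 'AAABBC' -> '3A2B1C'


Scanning runs left to right:
  i=0: run of 'B' x 3 -> '3B'
  i=3: run of 'D' x 4 -> '4D'
  i=7: run of 'B' x 3 -> '3B'
  i=10: run of 'D' x 7 -> '7D'

RLE = 3B4D3B7D


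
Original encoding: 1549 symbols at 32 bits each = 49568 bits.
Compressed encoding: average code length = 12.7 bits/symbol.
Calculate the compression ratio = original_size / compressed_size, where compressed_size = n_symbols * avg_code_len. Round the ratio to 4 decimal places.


original_size = n_symbols * orig_bits = 1549 * 32 = 49568 bits
compressed_size = n_symbols * avg_code_len = 1549 * 12.7 = 19672.3 bits
ratio = original_size / compressed_size = 49568 / 19672.3 = 2.5197

Compression ratio = 2.5197


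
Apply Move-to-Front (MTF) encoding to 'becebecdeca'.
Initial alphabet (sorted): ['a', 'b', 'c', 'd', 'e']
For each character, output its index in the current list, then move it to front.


MTF encoding:
'b': index 1 in ['a', 'b', 'c', 'd', 'e'] -> ['b', 'a', 'c', 'd', 'e']
'e': index 4 in ['b', 'a', 'c', 'd', 'e'] -> ['e', 'b', 'a', 'c', 'd']
'c': index 3 in ['e', 'b', 'a', 'c', 'd'] -> ['c', 'e', 'b', 'a', 'd']
'e': index 1 in ['c', 'e', 'b', 'a', 'd'] -> ['e', 'c', 'b', 'a', 'd']
'b': index 2 in ['e', 'c', 'b', 'a', 'd'] -> ['b', 'e', 'c', 'a', 'd']
'e': index 1 in ['b', 'e', 'c', 'a', 'd'] -> ['e', 'b', 'c', 'a', 'd']
'c': index 2 in ['e', 'b', 'c', 'a', 'd'] -> ['c', 'e', 'b', 'a', 'd']
'd': index 4 in ['c', 'e', 'b', 'a', 'd'] -> ['d', 'c', 'e', 'b', 'a']
'e': index 2 in ['d', 'c', 'e', 'b', 'a'] -> ['e', 'd', 'c', 'b', 'a']
'c': index 2 in ['e', 'd', 'c', 'b', 'a'] -> ['c', 'e', 'd', 'b', 'a']
'a': index 4 in ['c', 'e', 'd', 'b', 'a'] -> ['a', 'c', 'e', 'd', 'b']


Output: [1, 4, 3, 1, 2, 1, 2, 4, 2, 2, 4]


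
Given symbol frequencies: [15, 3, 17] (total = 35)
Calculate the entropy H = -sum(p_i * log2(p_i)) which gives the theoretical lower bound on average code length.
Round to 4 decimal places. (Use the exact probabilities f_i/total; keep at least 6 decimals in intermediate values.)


Per-symbol terms -p_i * log2(p_i) with p_i = f_i/35:
  p = 15/35 = 0.428571: log2(p) = -1.222392, -p*log2(p) = 0.523882
  p = 3/35 = 0.085714: log2(p) = -3.544321, -p*log2(p) = 0.303799
  p = 17/35 = 0.485714: log2(p) = -1.041820, -p*log2(p) = 0.506027
H = 0.523882 + 0.303799 + 0.506027 = 1.333708

H = 1.3337 bits/symbol


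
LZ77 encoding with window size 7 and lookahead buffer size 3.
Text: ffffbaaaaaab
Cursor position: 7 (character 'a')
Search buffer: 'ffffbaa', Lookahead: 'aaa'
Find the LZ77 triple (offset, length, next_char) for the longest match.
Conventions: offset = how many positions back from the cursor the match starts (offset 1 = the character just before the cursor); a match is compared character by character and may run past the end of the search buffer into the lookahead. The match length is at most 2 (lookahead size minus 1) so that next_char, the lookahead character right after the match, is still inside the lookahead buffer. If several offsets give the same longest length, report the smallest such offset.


Try each offset into the search buffer:
  offset=1 (pos 6, char 'a'): match length 2
  offset=2 (pos 5, char 'a'): match length 2
  offset=3 (pos 4, char 'b'): match length 0
  offset=4 (pos 3, char 'f'): match length 0
  offset=5 (pos 2, char 'f'): match length 0
  offset=6 (pos 1, char 'f'): match length 0
  offset=7 (pos 0, char 'f'): match length 0
Longest match has length 2, found at offsets 1, 2; take the smallest, offset 1.
next_char = character at position 7 + 2 = 9 -> 'a'

Best match: offset=1, length=2 (matching 'aa' starting at position 6)
LZ77 triple: (1, 2, 'a')


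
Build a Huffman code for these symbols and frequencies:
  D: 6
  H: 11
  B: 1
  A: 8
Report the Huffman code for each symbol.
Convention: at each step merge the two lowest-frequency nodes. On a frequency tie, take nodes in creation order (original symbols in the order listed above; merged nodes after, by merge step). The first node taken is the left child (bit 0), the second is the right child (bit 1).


Huffman tree construction:
Step 1: Merge B(1) + D(6) = 7
Step 2: Merge (B+D)(7) + A(8) = 15
Step 3: Merge H(11) + ((B+D)+A)(15) = 26
Read each symbol's code off the tree from the root (left child = 0, right child = 1).

Codes:
  D: 101 (length 3)
  H: 0 (length 1)
  B: 100 (length 3)
  A: 11 (length 2)
Average code length: 48/26 = 1.8462 bits/symbol


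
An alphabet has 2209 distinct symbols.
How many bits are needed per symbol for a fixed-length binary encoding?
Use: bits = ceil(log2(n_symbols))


log2(2209) = 11.1092
Bracket: 2^11 = 2048 < 2209 <= 2^12 = 4096
So ceil(log2(2209)) = 12

bits = ceil(log2(2209)) = ceil(11.1092) = 12 bits


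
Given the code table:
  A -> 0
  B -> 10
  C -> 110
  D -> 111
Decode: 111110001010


Decoding:
111 -> D
110 -> C
0 -> A
0 -> A
10 -> B
10 -> B


Result: DCAABB


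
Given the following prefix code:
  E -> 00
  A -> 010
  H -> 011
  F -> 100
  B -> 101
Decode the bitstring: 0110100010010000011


Decoding step by step:
Bits 011 -> H
Bits 010 -> A
Bits 00 -> E
Bits 100 -> F
Bits 100 -> F
Bits 00 -> E
Bits 011 -> H


Decoded message: HAEFFEH


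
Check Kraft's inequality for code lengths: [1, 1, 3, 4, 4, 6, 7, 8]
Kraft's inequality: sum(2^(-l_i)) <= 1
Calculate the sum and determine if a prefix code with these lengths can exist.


Sum = 2^(-1) + 2^(-1) + 2^(-3) + 2^(-4) + 2^(-4) + 2^(-6) + 2^(-7) + 2^(-8)
    = 0.5 + 0.5 + 0.125 + 0.0625 + 0.0625 + 0.015625 + 0.0078125 + 0.00390625
    = 327/256 = 1.27734375
Since 1.27734375 > 1, Kraft's inequality is NOT satisfied.
A prefix code with these lengths CANNOT exist.

Kraft sum = 1.27734375. Not satisfied.


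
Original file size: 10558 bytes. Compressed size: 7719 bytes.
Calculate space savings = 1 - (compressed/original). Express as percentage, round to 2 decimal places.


ratio = compressed/original = 7719/10558 = 0.731104
savings = 1 - ratio = 1 - 0.731104 = 0.268896
as a percentage: 0.268896 * 100 = 26.89%

Space savings = 1 - 7719/10558 = 26.89%


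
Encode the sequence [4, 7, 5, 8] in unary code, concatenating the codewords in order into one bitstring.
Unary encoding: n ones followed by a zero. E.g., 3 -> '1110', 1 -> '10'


Encode each number as n ones followed by a terminating 0:
  4 -> 11110 (5 bits)
  7 -> 11111110 (8 bits)
  5 -> 111110 (6 bits)
  8 -> 111111110 (9 bits)
Total length = 5 + 8 + 6 + 9 = 28 bits.

Unary([4, 7, 5, 8]) = 1111011111110111110111111110 (28 bits)


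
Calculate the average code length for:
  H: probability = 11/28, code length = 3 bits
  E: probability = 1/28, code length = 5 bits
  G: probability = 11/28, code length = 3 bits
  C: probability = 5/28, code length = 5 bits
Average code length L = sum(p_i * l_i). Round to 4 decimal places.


Weighted contributions p_i * l_i:
  H: (11/28) * 3 = 33/28
  E: (1/28) * 5 = 5/28
  G: (11/28) * 3 = 33/28
  C: (5/28) * 5 = 25/28
Sum = (33 + 5 + 33 + 25)/28 = 96/28

L = 96/28 = 3.4286 bits/symbol


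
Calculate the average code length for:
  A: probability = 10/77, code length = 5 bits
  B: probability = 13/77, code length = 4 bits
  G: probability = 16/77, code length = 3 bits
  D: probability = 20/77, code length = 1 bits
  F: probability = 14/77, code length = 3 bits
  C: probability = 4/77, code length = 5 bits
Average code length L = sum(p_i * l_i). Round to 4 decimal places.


Weighted contributions p_i * l_i:
  A: (10/77) * 5 = 50/77
  B: (13/77) * 4 = 52/77
  G: (16/77) * 3 = 48/77
  D: (20/77) * 1 = 20/77
  F: (14/77) * 3 = 42/77
  C: (4/77) * 5 = 20/77
Sum = (50 + 52 + 48 + 20 + 42 + 20)/77 = 232/77

L = 232/77 = 3.0130 bits/symbol


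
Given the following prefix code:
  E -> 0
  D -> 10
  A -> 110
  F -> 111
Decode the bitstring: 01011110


Decoding step by step:
Bits 0 -> E
Bits 10 -> D
Bits 111 -> F
Bits 10 -> D


Decoded message: EDFD


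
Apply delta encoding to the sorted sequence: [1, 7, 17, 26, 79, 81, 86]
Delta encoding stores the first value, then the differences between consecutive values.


First value: 1
Deltas:
  7 - 1 = 6
  17 - 7 = 10
  26 - 17 = 9
  79 - 26 = 53
  81 - 79 = 2
  86 - 81 = 5


Delta encoded: [1, 6, 10, 9, 53, 2, 5]


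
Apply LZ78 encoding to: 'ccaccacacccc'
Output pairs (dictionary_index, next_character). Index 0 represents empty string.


LZ78 encoding steps:
Dictionary: {0: ''}
Step 1: w='' (idx 0), next='c' -> output (0, 'c'), add 'c' as idx 1
Step 2: w='c' (idx 1), next='a' -> output (1, 'a'), add 'ca' as idx 2
Step 3: w='c' (idx 1), next='c' -> output (1, 'c'), add 'cc' as idx 3
Step 4: w='' (idx 0), next='a' -> output (0, 'a'), add 'a' as idx 4
Step 5: w='ca' (idx 2), next='c' -> output (2, 'c'), add 'cac' as idx 5
Step 6: w='cc' (idx 3), next='c' -> output (3, 'c'), add 'ccc' as idx 6


Encoded: [(0, 'c'), (1, 'a'), (1, 'c'), (0, 'a'), (2, 'c'), (3, 'c')]


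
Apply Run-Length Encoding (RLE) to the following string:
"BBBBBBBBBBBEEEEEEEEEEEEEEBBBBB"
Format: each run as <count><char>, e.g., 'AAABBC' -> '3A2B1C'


Scanning runs left to right:
  i=0: run of 'B' x 11 -> '11B'
  i=11: run of 'E' x 14 -> '14E'
  i=25: run of 'B' x 5 -> '5B'

RLE = 11B14E5B


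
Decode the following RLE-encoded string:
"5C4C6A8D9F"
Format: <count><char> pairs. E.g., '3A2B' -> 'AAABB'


Expanding each <count><char> pair:
  5C -> 'CCCCC'
  4C -> 'CCCC'
  6A -> 'AAAAAA'
  8D -> 'DDDDDDDD'
  9F -> 'FFFFFFFFF'

Decoded = CCCCCCCCCAAAAAADDDDDDDDFFFFFFFFF


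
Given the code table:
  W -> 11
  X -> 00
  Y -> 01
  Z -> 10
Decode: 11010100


Decoding:
11 -> W
01 -> Y
01 -> Y
00 -> X


Result: WYYX


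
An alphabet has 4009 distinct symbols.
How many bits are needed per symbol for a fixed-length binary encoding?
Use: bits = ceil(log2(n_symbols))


log2(4009) = 11.969
Bracket: 2^11 = 2048 < 4009 <= 2^12 = 4096
So ceil(log2(4009)) = 12

bits = ceil(log2(4009)) = ceil(11.969) = 12 bits


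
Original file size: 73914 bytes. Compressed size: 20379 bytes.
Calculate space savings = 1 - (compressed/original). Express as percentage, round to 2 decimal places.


ratio = compressed/original = 20379/73914 = 0.275712
savings = 1 - ratio = 1 - 0.275712 = 0.724288
as a percentage: 0.724288 * 100 = 72.43%

Space savings = 1 - 20379/73914 = 72.43%


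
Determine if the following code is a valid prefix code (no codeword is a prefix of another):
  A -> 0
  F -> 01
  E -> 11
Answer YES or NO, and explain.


Checking each pair (does one codeword prefix another?):
  A='0' vs F='01': prefix -- VIOLATION

NO -- this is NOT a valid prefix code. A (0) is a prefix of F (01).


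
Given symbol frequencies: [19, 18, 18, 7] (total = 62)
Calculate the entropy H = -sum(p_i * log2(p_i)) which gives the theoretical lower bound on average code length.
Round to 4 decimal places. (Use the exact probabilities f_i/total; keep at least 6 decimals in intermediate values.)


Per-symbol terms -p_i * log2(p_i) with p_i = f_i/62:
  p = 19/62 = 0.306452: log2(p) = -1.706269, -p*log2(p) = 0.522889
  p = 18/62 = 0.290323: log2(p) = -1.784271, -p*log2(p) = 0.518014
  p = 18/62 = 0.290323: log2(p) = -1.784271, -p*log2(p) = 0.518014
  p = 7/62 = 0.112903: log2(p) = -3.146841, -p*log2(p) = 0.355289
H = 0.522889 + 0.518014 + 0.518014 + 0.355289 = 1.914206

H = 1.9142 bits/symbol


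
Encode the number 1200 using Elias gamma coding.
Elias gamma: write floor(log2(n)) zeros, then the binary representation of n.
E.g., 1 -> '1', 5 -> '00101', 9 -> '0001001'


num_bits = floor(log2(1200)) + 1 = 11
leading_zeros = num_bits - 1 = 10
binary(1200) = 10010110000

Elias gamma(1200) = '0000000000' + '10010110000' = 000000000010010110000 (21 bits)


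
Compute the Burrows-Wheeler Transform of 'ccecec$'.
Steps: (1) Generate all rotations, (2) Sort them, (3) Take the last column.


Rotations (sorted):
  0: $ccecec -> last char: c
  1: c$ccece -> last char: e
  2: ccecec$ -> last char: $
  3: cec$cce -> last char: e
  4: cecec$c -> last char: c
  5: ec$ccec -> last char: c
  6: ecec$cc -> last char: c


BWT = ce$eccc


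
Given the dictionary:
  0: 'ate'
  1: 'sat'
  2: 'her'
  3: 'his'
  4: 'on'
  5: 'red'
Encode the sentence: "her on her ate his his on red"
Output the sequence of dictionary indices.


Look up each word in the dictionary:
  'her' -> 2
  'on' -> 4
  'her' -> 2
  'ate' -> 0
  'his' -> 3
  'his' -> 3
  'on' -> 4
  'red' -> 5

Encoded: [2, 4, 2, 0, 3, 3, 4, 5]


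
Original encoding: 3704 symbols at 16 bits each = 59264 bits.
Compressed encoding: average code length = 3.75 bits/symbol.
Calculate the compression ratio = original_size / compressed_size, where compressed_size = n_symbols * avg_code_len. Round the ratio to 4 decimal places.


original_size = n_symbols * orig_bits = 3704 * 16 = 59264 bits
compressed_size = n_symbols * avg_code_len = 3704 * 3.75 = 13890.0 bits
ratio = original_size / compressed_size = 59264 / 13890.0 = 4.2667

Compression ratio = 4.2667


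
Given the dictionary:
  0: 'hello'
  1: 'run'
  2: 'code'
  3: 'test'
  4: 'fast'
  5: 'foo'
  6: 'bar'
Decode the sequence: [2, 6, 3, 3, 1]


Look up each index in the dictionary:
  2 -> 'code'
  6 -> 'bar'
  3 -> 'test'
  3 -> 'test'
  1 -> 'run'

Decoded: "code bar test test run"


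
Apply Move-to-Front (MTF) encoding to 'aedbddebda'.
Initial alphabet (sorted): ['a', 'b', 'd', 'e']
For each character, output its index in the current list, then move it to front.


MTF encoding:
'a': index 0 in ['a', 'b', 'd', 'e'] -> ['a', 'b', 'd', 'e']
'e': index 3 in ['a', 'b', 'd', 'e'] -> ['e', 'a', 'b', 'd']
'd': index 3 in ['e', 'a', 'b', 'd'] -> ['d', 'e', 'a', 'b']
'b': index 3 in ['d', 'e', 'a', 'b'] -> ['b', 'd', 'e', 'a']
'd': index 1 in ['b', 'd', 'e', 'a'] -> ['d', 'b', 'e', 'a']
'd': index 0 in ['d', 'b', 'e', 'a'] -> ['d', 'b', 'e', 'a']
'e': index 2 in ['d', 'b', 'e', 'a'] -> ['e', 'd', 'b', 'a']
'b': index 2 in ['e', 'd', 'b', 'a'] -> ['b', 'e', 'd', 'a']
'd': index 2 in ['b', 'e', 'd', 'a'] -> ['d', 'b', 'e', 'a']
'a': index 3 in ['d', 'b', 'e', 'a'] -> ['a', 'd', 'b', 'e']


Output: [0, 3, 3, 3, 1, 0, 2, 2, 2, 3]


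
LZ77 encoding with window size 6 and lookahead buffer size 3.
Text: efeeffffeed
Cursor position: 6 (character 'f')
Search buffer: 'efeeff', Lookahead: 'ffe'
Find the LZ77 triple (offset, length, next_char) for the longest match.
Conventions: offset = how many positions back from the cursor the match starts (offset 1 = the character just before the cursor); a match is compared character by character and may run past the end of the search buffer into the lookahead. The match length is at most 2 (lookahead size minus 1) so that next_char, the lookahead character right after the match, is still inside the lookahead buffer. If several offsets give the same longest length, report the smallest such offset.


Try each offset into the search buffer:
  offset=1 (pos 5, char 'f'): match length 2
  offset=2 (pos 4, char 'f'): match length 2
  offset=3 (pos 3, char 'e'): match length 0
  offset=4 (pos 2, char 'e'): match length 0
  offset=5 (pos 1, char 'f'): match length 1
  offset=6 (pos 0, char 'e'): match length 0
Longest match has length 2, found at offsets 1, 2; take the smallest, offset 1.
next_char = character at position 6 + 2 = 8 -> 'e'

Best match: offset=1, length=2 (matching 'ff' starting at position 5)
LZ77 triple: (1, 2, 'e')


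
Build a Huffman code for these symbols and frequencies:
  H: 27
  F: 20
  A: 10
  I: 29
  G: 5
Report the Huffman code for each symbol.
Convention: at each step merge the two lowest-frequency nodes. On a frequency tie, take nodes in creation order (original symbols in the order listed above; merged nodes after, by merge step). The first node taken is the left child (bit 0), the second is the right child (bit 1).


Huffman tree construction:
Step 1: Merge G(5) + A(10) = 15
Step 2: Merge (G+A)(15) + F(20) = 35
Step 3: Merge H(27) + I(29) = 56
Step 4: Merge ((G+A)+F)(35) + (H+I)(56) = 91
Read each symbol's code off the tree from the root (left child = 0, right child = 1).

Codes:
  H: 10 (length 2)
  F: 01 (length 2)
  A: 001 (length 3)
  I: 11 (length 2)
  G: 000 (length 3)
Average code length: 197/91 = 2.1648 bits/symbol


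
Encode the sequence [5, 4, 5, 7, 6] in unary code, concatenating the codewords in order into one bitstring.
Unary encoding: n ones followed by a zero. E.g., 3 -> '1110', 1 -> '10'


Encode each number as n ones followed by a terminating 0:
  5 -> 111110 (6 bits)
  4 -> 11110 (5 bits)
  5 -> 111110 (6 bits)
  7 -> 11111110 (8 bits)
  6 -> 1111110 (7 bits)
Total length = 6 + 5 + 6 + 8 + 7 = 32 bits.

Unary([5, 4, 5, 7, 6]) = 11111011110111110111111101111110 (32 bits)


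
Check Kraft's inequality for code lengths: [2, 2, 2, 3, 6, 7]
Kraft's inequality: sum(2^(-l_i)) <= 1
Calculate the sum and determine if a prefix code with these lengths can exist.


Sum = 2^(-2) + 2^(-2) + 2^(-2) + 2^(-3) + 2^(-6) + 2^(-7)
    = 0.25 + 0.25 + 0.25 + 0.125 + 0.015625 + 0.0078125
    = 115/128 = 0.8984375
Since 0.8984375 <= 1, Kraft's inequality IS satisfied.
A prefix code with these lengths CAN exist.

Kraft sum = 0.8984375. Satisfied.


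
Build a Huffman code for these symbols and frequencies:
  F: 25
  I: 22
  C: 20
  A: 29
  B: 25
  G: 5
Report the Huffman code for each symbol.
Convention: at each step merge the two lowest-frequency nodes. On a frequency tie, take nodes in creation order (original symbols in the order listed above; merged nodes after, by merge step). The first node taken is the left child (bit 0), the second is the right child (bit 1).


Huffman tree construction:
Step 1: Merge G(5) + C(20) = 25
Step 2: Merge I(22) + F(25) = 47
Step 3: Merge B(25) + (G+C)(25) = 50
Step 4: Merge A(29) + (I+F)(47) = 76
Step 5: Merge (B+(G+C))(50) + (A+(I+F))(76) = 126
Read each symbol's code off the tree from the root (left child = 0, right child = 1).

Codes:
  F: 111 (length 3)
  I: 110 (length 3)
  C: 011 (length 3)
  A: 10 (length 2)
  B: 00 (length 2)
  G: 010 (length 3)
Average code length: 324/126 = 2.5714 bits/symbol


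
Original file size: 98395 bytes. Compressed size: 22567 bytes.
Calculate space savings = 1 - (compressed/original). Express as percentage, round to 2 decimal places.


ratio = compressed/original = 22567/98395 = 0.229351
savings = 1 - ratio = 1 - 0.229351 = 0.770649
as a percentage: 0.770649 * 100 = 77.06%

Space savings = 1 - 22567/98395 = 77.06%


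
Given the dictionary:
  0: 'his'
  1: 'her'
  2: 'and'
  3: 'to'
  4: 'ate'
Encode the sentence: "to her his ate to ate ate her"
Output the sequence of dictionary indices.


Look up each word in the dictionary:
  'to' -> 3
  'her' -> 1
  'his' -> 0
  'ate' -> 4
  'to' -> 3
  'ate' -> 4
  'ate' -> 4
  'her' -> 1

Encoded: [3, 1, 0, 4, 3, 4, 4, 1]


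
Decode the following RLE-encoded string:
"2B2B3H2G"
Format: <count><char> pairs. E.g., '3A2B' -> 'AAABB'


Expanding each <count><char> pair:
  2B -> 'BB'
  2B -> 'BB'
  3H -> 'HHH'
  2G -> 'GG'

Decoded = BBBBHHHGG


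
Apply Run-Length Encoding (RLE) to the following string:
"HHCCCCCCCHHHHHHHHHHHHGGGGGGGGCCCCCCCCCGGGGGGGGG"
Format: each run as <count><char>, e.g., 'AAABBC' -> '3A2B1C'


Scanning runs left to right:
  i=0: run of 'H' x 2 -> '2H'
  i=2: run of 'C' x 7 -> '7C'
  i=9: run of 'H' x 12 -> '12H'
  i=21: run of 'G' x 8 -> '8G'
  i=29: run of 'C' x 9 -> '9C'
  i=38: run of 'G' x 9 -> '9G'

RLE = 2H7C12H8G9C9G


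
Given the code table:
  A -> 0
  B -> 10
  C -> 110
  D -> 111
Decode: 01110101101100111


Decoding:
0 -> A
111 -> D
0 -> A
10 -> B
110 -> C
110 -> C
0 -> A
111 -> D


Result: ADABCCAD


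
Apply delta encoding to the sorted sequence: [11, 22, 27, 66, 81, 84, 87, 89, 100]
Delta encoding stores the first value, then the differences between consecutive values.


First value: 11
Deltas:
  22 - 11 = 11
  27 - 22 = 5
  66 - 27 = 39
  81 - 66 = 15
  84 - 81 = 3
  87 - 84 = 3
  89 - 87 = 2
  100 - 89 = 11


Delta encoded: [11, 11, 5, 39, 15, 3, 3, 2, 11]


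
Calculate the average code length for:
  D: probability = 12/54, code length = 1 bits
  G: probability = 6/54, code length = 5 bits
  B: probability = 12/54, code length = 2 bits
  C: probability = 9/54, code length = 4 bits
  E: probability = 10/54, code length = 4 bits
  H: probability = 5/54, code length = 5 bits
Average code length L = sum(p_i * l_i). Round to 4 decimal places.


Weighted contributions p_i * l_i:
  D: (12/54) * 1 = 12/54
  G: (6/54) * 5 = 30/54
  B: (12/54) * 2 = 24/54
  C: (9/54) * 4 = 36/54
  E: (10/54) * 4 = 40/54
  H: (5/54) * 5 = 25/54
Sum = (12 + 30 + 24 + 36 + 40 + 25)/54 = 167/54

L = 167/54 = 3.0926 bits/symbol


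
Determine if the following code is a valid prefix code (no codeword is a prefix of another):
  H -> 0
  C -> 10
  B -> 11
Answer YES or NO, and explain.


Checking each pair (does one codeword prefix another?):
  H='0' vs C='10': no prefix
  H='0' vs B='11': no prefix
  C='10' vs H='0': no prefix
  C='10' vs B='11': no prefix
  B='11' vs H='0': no prefix
  B='11' vs C='10': no prefix
No violation found over all pairs.

YES -- this is a valid prefix code. No codeword is a prefix of any other codeword.


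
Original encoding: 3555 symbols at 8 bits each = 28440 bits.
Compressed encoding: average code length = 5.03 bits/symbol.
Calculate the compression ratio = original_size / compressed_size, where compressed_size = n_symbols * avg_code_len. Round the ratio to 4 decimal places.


original_size = n_symbols * orig_bits = 3555 * 8 = 28440 bits
compressed_size = n_symbols * avg_code_len = 3555 * 5.03 = 17881.65 bits
ratio = original_size / compressed_size = 28440 / 17881.65 = 1.5905

Compression ratio = 1.5905


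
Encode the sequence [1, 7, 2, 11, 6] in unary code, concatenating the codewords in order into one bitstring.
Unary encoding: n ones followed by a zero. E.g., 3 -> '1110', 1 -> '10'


Encode each number as n ones followed by a terminating 0:
  1 -> 10 (2 bits)
  7 -> 11111110 (8 bits)
  2 -> 110 (3 bits)
  11 -> 111111111110 (12 bits)
  6 -> 1111110 (7 bits)
Total length = 2 + 8 + 3 + 12 + 7 = 32 bits.

Unary([1, 7, 2, 11, 6]) = 10111111101101111111111101111110 (32 bits)


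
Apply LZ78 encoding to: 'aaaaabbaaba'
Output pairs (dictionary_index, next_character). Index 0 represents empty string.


LZ78 encoding steps:
Dictionary: {0: ''}
Step 1: w='' (idx 0), next='a' -> output (0, 'a'), add 'a' as idx 1
Step 2: w='a' (idx 1), next='a' -> output (1, 'a'), add 'aa' as idx 2
Step 3: w='aa' (idx 2), next='b' -> output (2, 'b'), add 'aab' as idx 3
Step 4: w='' (idx 0), next='b' -> output (0, 'b'), add 'b' as idx 4
Step 5: w='aab' (idx 3), next='a' -> output (3, 'a'), add 'aaba' as idx 5


Encoded: [(0, 'a'), (1, 'a'), (2, 'b'), (0, 'b'), (3, 'a')]


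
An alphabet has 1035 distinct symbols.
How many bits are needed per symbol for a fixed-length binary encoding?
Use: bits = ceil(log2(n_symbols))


log2(1035) = 10.0154
Bracket: 2^10 = 1024 < 1035 <= 2^11 = 2048
So ceil(log2(1035)) = 11

bits = ceil(log2(1035)) = ceil(10.0154) = 11 bits


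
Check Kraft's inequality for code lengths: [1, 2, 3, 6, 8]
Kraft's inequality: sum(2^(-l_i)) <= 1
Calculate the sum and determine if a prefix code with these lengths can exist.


Sum = 2^(-1) + 2^(-2) + 2^(-3) + 2^(-6) + 2^(-8)
    = 0.5 + 0.25 + 0.125 + 0.015625 + 0.00390625
    = 229/256 = 0.89453125
Since 0.89453125 <= 1, Kraft's inequality IS satisfied.
A prefix code with these lengths CAN exist.

Kraft sum = 0.89453125. Satisfied.


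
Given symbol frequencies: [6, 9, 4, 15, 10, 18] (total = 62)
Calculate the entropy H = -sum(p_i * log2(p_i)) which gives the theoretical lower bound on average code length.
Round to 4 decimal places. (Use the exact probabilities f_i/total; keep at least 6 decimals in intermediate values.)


Per-symbol terms -p_i * log2(p_i) with p_i = f_i/62:
  p = 6/62 = 0.096774: log2(p) = -3.369234, -p*log2(p) = 0.326055
  p = 9/62 = 0.145161: log2(p) = -2.784271, -p*log2(p) = 0.404168
  p = 4/62 = 0.064516: log2(p) = -3.954196, -p*log2(p) = 0.255109
  p = 15/62 = 0.241935: log2(p) = -2.047306, -p*log2(p) = 0.495316
  p = 10/62 = 0.161290: log2(p) = -2.632268, -p*log2(p) = 0.424559
  p = 18/62 = 0.290323: log2(p) = -1.784271, -p*log2(p) = 0.518014
H = 0.326055 + 0.404168 + 0.255109 + 0.495316 + 0.424559 + 0.518014 = 2.423221

H = 2.4232 bits/symbol


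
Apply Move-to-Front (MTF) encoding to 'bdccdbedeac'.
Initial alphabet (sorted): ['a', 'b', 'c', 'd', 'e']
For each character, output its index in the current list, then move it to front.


MTF encoding:
'b': index 1 in ['a', 'b', 'c', 'd', 'e'] -> ['b', 'a', 'c', 'd', 'e']
'd': index 3 in ['b', 'a', 'c', 'd', 'e'] -> ['d', 'b', 'a', 'c', 'e']
'c': index 3 in ['d', 'b', 'a', 'c', 'e'] -> ['c', 'd', 'b', 'a', 'e']
'c': index 0 in ['c', 'd', 'b', 'a', 'e'] -> ['c', 'd', 'b', 'a', 'e']
'd': index 1 in ['c', 'd', 'b', 'a', 'e'] -> ['d', 'c', 'b', 'a', 'e']
'b': index 2 in ['d', 'c', 'b', 'a', 'e'] -> ['b', 'd', 'c', 'a', 'e']
'e': index 4 in ['b', 'd', 'c', 'a', 'e'] -> ['e', 'b', 'd', 'c', 'a']
'd': index 2 in ['e', 'b', 'd', 'c', 'a'] -> ['d', 'e', 'b', 'c', 'a']
'e': index 1 in ['d', 'e', 'b', 'c', 'a'] -> ['e', 'd', 'b', 'c', 'a']
'a': index 4 in ['e', 'd', 'b', 'c', 'a'] -> ['a', 'e', 'd', 'b', 'c']
'c': index 4 in ['a', 'e', 'd', 'b', 'c'] -> ['c', 'a', 'e', 'd', 'b']


Output: [1, 3, 3, 0, 1, 2, 4, 2, 1, 4, 4]


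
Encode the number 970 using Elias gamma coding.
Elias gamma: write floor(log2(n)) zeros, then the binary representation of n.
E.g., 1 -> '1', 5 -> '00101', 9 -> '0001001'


num_bits = floor(log2(970)) + 1 = 10
leading_zeros = num_bits - 1 = 9
binary(970) = 1111001010

Elias gamma(970) = '000000000' + '1111001010' = 0000000001111001010 (19 bits)


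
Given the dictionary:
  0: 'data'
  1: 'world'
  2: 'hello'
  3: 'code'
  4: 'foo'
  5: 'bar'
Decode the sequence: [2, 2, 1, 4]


Look up each index in the dictionary:
  2 -> 'hello'
  2 -> 'hello'
  1 -> 'world'
  4 -> 'foo'

Decoded: "hello hello world foo"


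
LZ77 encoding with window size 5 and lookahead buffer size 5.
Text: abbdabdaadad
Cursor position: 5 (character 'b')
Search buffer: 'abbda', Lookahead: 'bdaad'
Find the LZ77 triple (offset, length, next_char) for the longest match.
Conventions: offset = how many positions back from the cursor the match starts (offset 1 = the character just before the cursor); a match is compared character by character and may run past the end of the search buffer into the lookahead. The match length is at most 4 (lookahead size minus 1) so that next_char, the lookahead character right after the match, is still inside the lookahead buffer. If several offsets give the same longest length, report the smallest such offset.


Try each offset into the search buffer:
  offset=1 (pos 4, char 'a'): match length 0
  offset=2 (pos 3, char 'd'): match length 0
  offset=3 (pos 2, char 'b'): match length 3
  offset=4 (pos 1, char 'b'): match length 1
  offset=5 (pos 0, char 'a'): match length 0
Longest match has length 3 at offset 3.
next_char = character at position 5 + 3 = 8 -> 'a'

Best match: offset=3, length=3 (matching 'bda' starting at position 2)
LZ77 triple: (3, 3, 'a')


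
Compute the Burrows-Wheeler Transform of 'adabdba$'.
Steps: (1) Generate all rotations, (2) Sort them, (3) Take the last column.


Rotations (sorted):
  0: $adabdba -> last char: a
  1: a$adabdb -> last char: b
  2: abdba$ad -> last char: d
  3: adabdba$ -> last char: $
  4: ba$adabd -> last char: d
  5: bdba$ada -> last char: a
  6: dabdba$a -> last char: a
  7: dba$adab -> last char: b


BWT = abd$daab


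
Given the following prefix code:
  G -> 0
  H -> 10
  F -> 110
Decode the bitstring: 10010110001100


Decoding step by step:
Bits 10 -> H
Bits 0 -> G
Bits 10 -> H
Bits 110 -> F
Bits 0 -> G
Bits 0 -> G
Bits 110 -> F
Bits 0 -> G


Decoded message: HGHFGGFG


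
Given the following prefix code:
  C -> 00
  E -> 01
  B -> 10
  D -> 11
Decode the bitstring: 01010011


Decoding step by step:
Bits 01 -> E
Bits 01 -> E
Bits 00 -> C
Bits 11 -> D


Decoded message: EECD


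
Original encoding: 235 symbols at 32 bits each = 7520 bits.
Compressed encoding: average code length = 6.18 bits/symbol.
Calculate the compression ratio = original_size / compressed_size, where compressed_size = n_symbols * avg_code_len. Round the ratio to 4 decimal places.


original_size = n_symbols * orig_bits = 235 * 32 = 7520 bits
compressed_size = n_symbols * avg_code_len = 235 * 6.18 = 1452.3 bits
ratio = original_size / compressed_size = 7520 / 1452.3 = 5.178

Compression ratio = 5.178


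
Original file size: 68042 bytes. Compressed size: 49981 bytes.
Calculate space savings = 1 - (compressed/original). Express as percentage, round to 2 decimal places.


ratio = compressed/original = 49981/68042 = 0.734561
savings = 1 - ratio = 1 - 0.734561 = 0.265439
as a percentage: 0.265439 * 100 = 26.54%

Space savings = 1 - 49981/68042 = 26.54%


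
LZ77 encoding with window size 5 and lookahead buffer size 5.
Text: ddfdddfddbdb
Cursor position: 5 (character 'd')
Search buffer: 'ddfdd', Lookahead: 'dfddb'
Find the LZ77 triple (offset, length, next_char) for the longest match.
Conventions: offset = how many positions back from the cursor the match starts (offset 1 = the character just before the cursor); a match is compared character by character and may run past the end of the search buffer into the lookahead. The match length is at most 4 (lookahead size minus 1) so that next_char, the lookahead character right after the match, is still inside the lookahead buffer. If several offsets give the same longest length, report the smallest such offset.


Try each offset into the search buffer:
  offset=1 (pos 4, char 'd'): match length 1
  offset=2 (pos 3, char 'd'): match length 1
  offset=3 (pos 2, char 'f'): match length 0
  offset=4 (pos 1, char 'd'): match length 4
  offset=5 (pos 0, char 'd'): match length 1
Longest match has length 4 at offset 4.
next_char = character at position 5 + 4 = 9 -> 'b'

Best match: offset=4, length=4 (matching 'dfdd' starting at position 1)
LZ77 triple: (4, 4, 'b')
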